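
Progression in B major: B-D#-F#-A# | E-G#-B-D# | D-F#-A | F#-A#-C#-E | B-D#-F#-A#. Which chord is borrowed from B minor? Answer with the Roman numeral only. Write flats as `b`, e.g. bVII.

In B major the diatonic chords are B, C#m, D#m, E, F#, G#m, A#dim. B–D#–F#–A# = Bmaj7, E–G#–B–D# = Emaj7 and F#–A#–C#–E = F#7 all belong to that set. D–F#–A doesn't fit — on degree 3 B major would have D#m (iii). D is the degree-3 chord of B minor, so it is the borrowed bIII.

bIII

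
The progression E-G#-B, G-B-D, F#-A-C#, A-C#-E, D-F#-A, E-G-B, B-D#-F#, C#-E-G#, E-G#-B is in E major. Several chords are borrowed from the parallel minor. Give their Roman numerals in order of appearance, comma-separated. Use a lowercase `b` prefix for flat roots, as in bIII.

bIII, bVII, i

E major has the diatonic set E, F#m, G#m, A, B, C#m, D#dim. E–G#–B = E, F#–A–C# = F#m, A–C#–E = A, B–D#–F# = B and C#–E–G# = C#m are all diatonic. But G–B–D is foreign: the diatonic iii on degree 3 is G#m, whereas G comes from E minor. It is labeled bIII. But D–F#–A is foreign: the diatonic vii° on degree 7 is D#dim, whereas D comes from E minor. It is labeled bVII. E–G–B doesn't fit — on degree 1 E major would have E (I). Em is the degree-1 chord of E minor, so it is the borrowed i.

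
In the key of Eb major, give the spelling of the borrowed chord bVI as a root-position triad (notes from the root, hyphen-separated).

Cb-Eb-Gb

The root of bVI is the lowered 6th degree: C becomes Cb. In Eb minor the chord on Cb is Cb–Eb–Gb.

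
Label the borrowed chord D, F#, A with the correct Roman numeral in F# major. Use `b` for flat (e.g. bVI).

The root D is the lowered 6th scale degree — diatonically F# major has D# there. D–F#–A is a major chord — the form found in F# minor, not the diatonic vi (D#m). Borrowed into F# major it is written bVI.

bVI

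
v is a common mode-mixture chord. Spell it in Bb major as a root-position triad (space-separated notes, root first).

The root, F, is scale degree 5 — the same note in Bb major and Bb minor; only the chord quality changes. Stacking thirds in Bb minor on F gives F–Ab–C.

F Ab C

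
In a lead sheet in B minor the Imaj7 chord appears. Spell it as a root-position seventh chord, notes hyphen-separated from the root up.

B-D#-F#-A#

Imaj7 is built on scale degree 1, which is B in both B minor and its parallel. In B major the chord on B is B–D#–F#–A#.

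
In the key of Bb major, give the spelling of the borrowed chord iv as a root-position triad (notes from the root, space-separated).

Eb Gb Bb

The root, Eb, is scale degree 4 — the same note in Bb major and Bb minor; only the chord quality changes. In Bb minor the chord on Eb is Eb–Gb–Bb.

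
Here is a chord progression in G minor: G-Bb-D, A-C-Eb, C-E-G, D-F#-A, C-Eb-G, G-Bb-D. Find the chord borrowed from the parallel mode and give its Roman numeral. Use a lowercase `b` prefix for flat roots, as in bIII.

In G minor (with V from harmonic minor) the diatonic chords are Gm, Adim, Bb, Cm, D, Eb, F. G–Bb–D = Gm, A–C–Eb = Adim, D–F#–A = D and C–Eb–G = Cm are all diatonic. C–E–G is not: scale degree 4 in G minor carries Cm (iv). In G major the chord on that degree is C, so here it functions as IV, borrowed from the parallel major.

IV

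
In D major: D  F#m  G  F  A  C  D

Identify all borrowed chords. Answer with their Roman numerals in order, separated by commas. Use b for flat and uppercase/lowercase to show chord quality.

D major has the diatonic set D, Em, F#m, G, A, Bm, C#dim. D, F#m, G and A all belong to that set. F (F–A–C) doesn't fit — on degree 3 D major would have F#m (iii). F is the degree-3 chord of D minor, so it is the borrowed bIII. But C (C–E–G) is foreign: the diatonic vii° on degree 7 is C#dim, whereas C comes from D minor. It is labeled bVII.

bIII, bVII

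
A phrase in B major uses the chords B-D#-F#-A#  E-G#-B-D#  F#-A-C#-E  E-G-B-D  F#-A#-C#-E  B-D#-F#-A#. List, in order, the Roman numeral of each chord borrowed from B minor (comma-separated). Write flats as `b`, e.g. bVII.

v7, iv7

The diatonic triads in B major are B, C#m, D#m, E, F#, G#m, A#dim. B–D#–F#–A# = Bmaj7, E–G#–B–D# = Emaj7 and F#–A#–C#–E = F#7 all belong to that set. But F#–A–C#–E is foreign: the diatonic V on degree 5 is F#, whereas F#m7 comes from B minor. It is labeled v7. E–G–B–D doesn't fit — on degree 4 B major would have E (IV). Em7 is the degree-4 chord of B minor, so it is the borrowed iv7.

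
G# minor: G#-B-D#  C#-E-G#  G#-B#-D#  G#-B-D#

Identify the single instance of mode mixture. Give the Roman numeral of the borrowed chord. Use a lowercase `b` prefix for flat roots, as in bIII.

I

The diatonic triads in G# minor (with V from harmonic minor) are G#m, A#dim, B, C#m, D#, E, F#. G#–B–D# = G#m and C#–E–G# = C#m are both diatonic. G#–B#–D# is not: scale degree 1 in G# minor carries G#m (i). In G# major the chord on that degree is G#, so here it functions as I, borrowed from the parallel major.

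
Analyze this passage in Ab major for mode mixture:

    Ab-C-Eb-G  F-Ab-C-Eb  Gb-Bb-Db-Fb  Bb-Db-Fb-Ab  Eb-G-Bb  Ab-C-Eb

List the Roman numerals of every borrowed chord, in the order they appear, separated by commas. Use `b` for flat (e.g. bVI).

The diatonic triads in Ab major are Ab, Bbm, Cm, Db, Eb, Fm, Gdim. Ab–C–Eb–G = Abmaj7, F–Ab–C–Eb = Fm7, Eb–G–Bb = Eb and Ab–C–Eb = Ab are all diatonic. Gb–Bb–Db–Fb is not: scale degree 7 in Ab major carries Gdim (vii°). In Ab minor the chord on that degree is Gb7, so here it functions as bVII7, borrowed from the parallel minor. Bb–Db–Fb–Ab doesn't fit — on degree 2 Ab major would have Bbm (ii). Bbm7b5 is the degree-2 chord of Ab minor, so it is the borrowed iiø7.

bVII7, iiø7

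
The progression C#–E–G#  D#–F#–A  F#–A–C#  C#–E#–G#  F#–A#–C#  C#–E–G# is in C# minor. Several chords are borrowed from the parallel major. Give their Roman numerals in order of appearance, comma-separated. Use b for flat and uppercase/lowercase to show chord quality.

I, IV

In C# minor (with V from harmonic minor) the diatonic chords are C#m, D#dim, E, F#m, G#, A, B. C#–E–G# = C#m, D#–F#–A = D#dim and F#–A–C# = F#m all belong to that set. C#–E#–G# is not: scale degree 1 in C# minor carries C#m (i). In C# major the chord on that degree is C#, so here it functions as I, borrowed from the parallel major. F#–A#–C# doesn't fit — on degree 4 C# minor would have F#m (iv). F# is the degree-4 chord of C# major, so it is the borrowed IV.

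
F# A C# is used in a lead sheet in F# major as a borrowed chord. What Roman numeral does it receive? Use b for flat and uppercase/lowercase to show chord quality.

i

The root F# is the diatonic 1st degree of F# major; the borrowing shows in the chord quality. F#–A–C# is a minor chord — the form found in F# minor, not the diatonic I (F#). Borrowed into F# major it is written i.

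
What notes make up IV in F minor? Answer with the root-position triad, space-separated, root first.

Bb D F

IV is built on scale degree 4, which is Bb in both F minor and its parallel. Stacking thirds in F major on Bb gives Bb–D–F.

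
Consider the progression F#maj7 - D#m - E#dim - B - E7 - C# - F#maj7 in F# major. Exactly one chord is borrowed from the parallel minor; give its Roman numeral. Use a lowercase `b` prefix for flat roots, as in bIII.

bVII7

F# major has the diatonic set F#, G#m, A#m, B, C#, D#m, E#dim. Of the given chords, F#maj7, D#m, E#dim, B and C# are diatonic. E7 (E–G#–B–D) is not: scale degree 7 in F# major carries E#dim (vii°). In F# minor the chord on that degree is E7, so here it functions as bVII7, borrowed from the parallel minor.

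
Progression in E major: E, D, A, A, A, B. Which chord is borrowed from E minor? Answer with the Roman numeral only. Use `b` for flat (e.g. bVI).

bVII

In E major the diatonic chords are E, F#m, G#m, A, B, C#m, D#dim. E, A and B all belong to that set. D (D–F#–A) is not: scale degree 7 in E major carries D#dim (vii°). In E minor the chord on that degree is D, so here it functions as bVII, borrowed from the parallel minor.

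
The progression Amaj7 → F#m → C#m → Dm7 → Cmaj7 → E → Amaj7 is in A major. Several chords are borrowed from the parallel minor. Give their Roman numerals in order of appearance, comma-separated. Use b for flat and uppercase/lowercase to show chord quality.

iv7, bIIImaj7

A major has the diatonic set A, Bm, C#m, D, E, F#m, G#dim. Of the given chords, Amaj7, F#m, C#m and E are diatonic. But Dm7 (D–F–A–C) is foreign: the diatonic IV on degree 4 is D, whereas Dm7 comes from A minor. It is labeled iv7. Cmaj7 (C–E–G–B) doesn't fit — on degree 3 A major would have C#m (iii). Cmaj7 is the degree-3 chord of A minor, so it is the borrowed bIIImaj7.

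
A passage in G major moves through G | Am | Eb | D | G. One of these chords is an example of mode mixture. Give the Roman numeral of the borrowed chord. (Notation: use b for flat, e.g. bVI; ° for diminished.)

bVI

The diatonic triads in G major are G, Am, Bm, C, D, Em, F#dim. G, Am and D all belong to that set. Eb (Eb–G–Bb) is not: scale degree 6 in G major carries Em (vi). In G minor the chord on that degree is Eb, so here it functions as bVI, borrowed from the parallel minor.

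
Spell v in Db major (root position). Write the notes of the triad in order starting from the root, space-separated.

Ab Cb Eb

v is built on scale degree 5, which is Ab in both Db major and its parallel. In Db minor the chord on Ab is Ab–Cb–Eb.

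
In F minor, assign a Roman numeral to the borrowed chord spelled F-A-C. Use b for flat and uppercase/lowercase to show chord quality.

I

F is scale degree 1 in F minor. Diatonically F minor has Fm (i) on that degree; F–A–C is instead the major chord native to F major, so it takes the label I.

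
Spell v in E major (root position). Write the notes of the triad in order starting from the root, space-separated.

The root, B, is scale degree 5 — the same note in E major and E minor; only the chord quality changes. Building the minor chord from the parallel minor on B: B–D–F#.

B D F#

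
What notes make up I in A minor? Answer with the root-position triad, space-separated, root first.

A C# E

I is built on scale degree 1, which is A in both A minor and its parallel. Building the major chord from the parallel major on A: A–C#–E.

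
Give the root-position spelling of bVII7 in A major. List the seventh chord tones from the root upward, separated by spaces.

Scale degree 7 in A major is G#. bVII7 uses the lowered form, G, taken from A minor. In A minor the chord on G is G–B–D–F.

G B D F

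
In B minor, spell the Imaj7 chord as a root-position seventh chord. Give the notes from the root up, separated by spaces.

B D# F# A#

The root, B, is scale degree 1 — the same note in B minor and B major; only the chord quality changes. Stacking thirds in B major on B gives B–D#–F#–A#.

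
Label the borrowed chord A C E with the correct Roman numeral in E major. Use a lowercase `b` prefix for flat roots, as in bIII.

iv

A is scale degree 4 in E major. A–C–E is a minor chord — the form found in E minor, not the diatonic IV (A). Borrowed into E major it is written iv.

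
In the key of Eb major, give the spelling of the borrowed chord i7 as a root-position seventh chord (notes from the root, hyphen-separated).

Eb-Gb-Bb-Db

i7 is built on scale degree 1, which is Eb in both Eb major and its parallel. Building the minor-seventh chord from the parallel minor on Eb: Eb–Gb–Bb–Db.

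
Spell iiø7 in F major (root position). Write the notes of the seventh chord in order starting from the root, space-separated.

iiø7 is built on scale degree 2, which is G in both F major and its parallel. Stacking thirds in F minor on G gives G–Bb–Db–F.

G Bb Db F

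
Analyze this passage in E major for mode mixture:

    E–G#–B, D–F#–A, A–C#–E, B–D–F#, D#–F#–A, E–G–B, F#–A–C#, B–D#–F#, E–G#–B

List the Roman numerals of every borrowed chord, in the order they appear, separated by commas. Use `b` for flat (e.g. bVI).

In E major the diatonic chords are E, F#m, G#m, A, B, C#m, D#dim. E–G#–B = E, A–C#–E = A, D#–F#–A = D#dim, F#–A–C# = F#m and B–D#–F# = B are all diatonic. But D–F#–A is foreign: the diatonic vii° on degree 7 is D#dim, whereas D comes from E minor. It is labeled bVII. But B–D–F# is foreign: the diatonic V on degree 5 is B, whereas Bm comes from E minor. It is labeled v. E–G–B doesn't fit — on degree 1 E major would have E (I). Em is the degree-1 chord of E minor, so it is the borrowed i.

bVII, v, i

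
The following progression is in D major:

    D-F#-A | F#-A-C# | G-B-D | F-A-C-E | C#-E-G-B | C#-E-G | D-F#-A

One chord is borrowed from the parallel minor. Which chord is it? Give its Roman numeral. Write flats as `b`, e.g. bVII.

In D major the diatonic chords are D, Em, F#m, G, A, Bm, C#dim. Of the given chords, D–F#–A = D, F#–A–C# = F#m, G–B–D = G, C#–E–G–B = C#m7b5 and C#–E–G = C#dim are diatonic. F–A–C–E doesn't fit — on degree 3 D major would have F#m (iii). Fmaj7 is the degree-3 chord of D minor, so it is the borrowed bIIImaj7.

bIIImaj7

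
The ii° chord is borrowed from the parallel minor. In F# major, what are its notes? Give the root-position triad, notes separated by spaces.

ii° is built on scale degree 2, which is G# in both F# major and its parallel. Stacking thirds in F# minor on G# gives G#–B–D.

G# B D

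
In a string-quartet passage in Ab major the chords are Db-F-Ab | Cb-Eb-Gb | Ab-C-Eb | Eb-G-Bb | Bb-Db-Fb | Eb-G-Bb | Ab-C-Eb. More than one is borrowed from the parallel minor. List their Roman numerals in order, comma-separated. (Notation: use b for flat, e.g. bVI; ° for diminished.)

The diatonic triads in Ab major are Ab, Bbm, Cm, Db, Eb, Fm, Gdim. Db–F–Ab = Db, Ab–C–Eb = Ab and Eb–G–Bb = Eb all belong to that set. Cb–Eb–Gb is not: scale degree 3 in Ab major carries Cm (iii). In Ab minor the chord on that degree is Cb, so here it functions as bIII, borrowed from the parallel minor. Bb–Db–Fb doesn't fit — on degree 2 Ab major would have Bbm (ii). Bbdim is the degree-2 chord of Ab minor, so it is the borrowed ii°.

bIII, ii°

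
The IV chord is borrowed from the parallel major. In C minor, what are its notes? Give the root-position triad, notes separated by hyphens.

IV is built on scale degree 4, which is F in both C minor and its parallel. In C major the chord on F is F–A–C.

F-A-C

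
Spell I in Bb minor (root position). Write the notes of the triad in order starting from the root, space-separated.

The root, Bb, is scale degree 1 — the same note in Bb minor and Bb major; only the chord quality changes. Stacking thirds in Bb major on Bb gives Bb–D–F.

Bb D F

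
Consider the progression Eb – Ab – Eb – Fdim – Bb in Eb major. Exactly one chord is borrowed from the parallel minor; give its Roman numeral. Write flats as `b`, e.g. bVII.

Eb major has the diatonic set Eb, Fm, Gm, Ab, Bb, Cm, Ddim. Of the given chords, Eb, Ab and Bb are diatonic. Fdim (F–Ab–Cb) is not: scale degree 2 in Eb major carries Fm (ii). In Eb minor the chord on that degree is Fdim, so here it functions as ii°, borrowed from the parallel minor.

ii°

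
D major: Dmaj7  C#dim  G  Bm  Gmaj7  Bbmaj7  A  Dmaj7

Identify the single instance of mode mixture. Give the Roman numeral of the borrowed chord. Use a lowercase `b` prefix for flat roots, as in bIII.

In D major the diatonic chords are D, Em, F#m, G, A, Bm, C#dim. Dmaj7, C#dim, G, Bm, Gmaj7 and A all belong to that set. Bbmaj7 (Bb–D–F–A) doesn't fit — on degree 6 D major would have Bm (vi). Bbmaj7 is the degree-6 chord of D minor, so it is the borrowed bVImaj7.

bVImaj7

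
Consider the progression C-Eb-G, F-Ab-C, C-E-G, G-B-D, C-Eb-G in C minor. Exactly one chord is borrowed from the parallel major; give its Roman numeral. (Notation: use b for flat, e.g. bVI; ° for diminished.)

I

C minor has the diatonic set Cm, Ddim, Eb, Fm, G, Ab, Bb (with V from harmonic minor). C–Eb–G = Cm, F–Ab–C = Fm and G–B–D = G all belong to that set. C–E–G is not: scale degree 1 in C minor carries Cm (i). In C major the chord on that degree is C, so here it functions as I, borrowed from the parallel major.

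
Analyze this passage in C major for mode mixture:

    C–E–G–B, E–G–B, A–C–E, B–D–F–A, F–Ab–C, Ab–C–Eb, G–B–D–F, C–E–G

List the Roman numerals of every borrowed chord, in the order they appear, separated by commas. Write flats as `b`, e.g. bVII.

iv, bVI

In C major the diatonic chords are C, Dm, Em, F, G, Am, Bdim. Of the given chords, C–E–G–B = Cmaj7, E–G–B = Em, A–C–E = Am, B–D–F–A = Bm7b5, G–B–D–F = G7 and C–E–G = C are diatonic. F–Ab–C doesn't fit — on degree 4 C major would have F (IV). Fm is the degree-4 chord of C minor, so it is the borrowed iv. But Ab–C–Eb is foreign: the diatonic vi on degree 6 is Am, whereas Ab comes from C minor. It is labeled bVI.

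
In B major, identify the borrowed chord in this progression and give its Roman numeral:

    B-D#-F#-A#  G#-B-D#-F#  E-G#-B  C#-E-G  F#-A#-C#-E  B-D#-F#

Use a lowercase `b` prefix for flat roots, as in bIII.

B major has the diatonic set B, C#m, D#m, E, F#, G#m, A#dim. B–D#–F#–A# = Bmaj7, G#–B–D#–F# = G#m7, E–G#–B = E, F#–A#–C#–E = F#7 and B–D#–F# = B are all diatonic. C#–E–G doesn't fit — on degree 2 B major would have C#m (ii). C#dim is the degree-2 chord of B minor, so it is the borrowed ii°.

ii°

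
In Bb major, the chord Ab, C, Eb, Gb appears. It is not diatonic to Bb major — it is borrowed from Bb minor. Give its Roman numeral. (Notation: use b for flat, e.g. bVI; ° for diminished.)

bVII7

Ab is the lowered form of scale degree 7 in Bb major (the diatonic degree 7 is A). Diatonically Bb major has Adim (vii°) on that degree; Ab–C–Eb–Gb is instead the dominant-seventh chord native to Bb minor, so it takes the label bVII7.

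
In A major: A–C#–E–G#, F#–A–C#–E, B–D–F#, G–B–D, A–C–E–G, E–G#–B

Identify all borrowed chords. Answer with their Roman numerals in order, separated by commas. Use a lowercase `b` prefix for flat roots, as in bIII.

In A major the diatonic chords are A, Bm, C#m, D, E, F#m, G#dim. A–C#–E–G# = Amaj7, F#–A–C#–E = F#m7, B–D–F# = Bm and E–G#–B = E all belong to that set. But G–B–D is foreign: the diatonic vii° on degree 7 is G#dim, whereas G comes from A minor. It is labeled bVII. But A–C–E–G is foreign: the diatonic I on degree 1 is A, whereas Am7 comes from A minor. It is labeled i7.

bVII, i7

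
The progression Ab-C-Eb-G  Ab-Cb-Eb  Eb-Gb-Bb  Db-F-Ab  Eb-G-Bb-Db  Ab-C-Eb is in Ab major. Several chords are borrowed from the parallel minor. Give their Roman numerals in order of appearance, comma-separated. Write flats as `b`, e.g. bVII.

i, v

Ab major has the diatonic set Ab, Bbm, Cm, Db, Eb, Fm, Gdim. Ab–C–Eb–G = Abmaj7, Db–F–Ab = Db, Eb–G–Bb–Db = Eb7 and Ab–C–Eb = Ab are all diatonic. But Ab–Cb–Eb is foreign: the diatonic I on degree 1 is Ab, whereas Abm comes from Ab minor. It is labeled i. Eb–Gb–Bb doesn't fit — on degree 5 Ab major would have Eb (V). Ebm is the degree-5 chord of Ab minor, so it is the borrowed v.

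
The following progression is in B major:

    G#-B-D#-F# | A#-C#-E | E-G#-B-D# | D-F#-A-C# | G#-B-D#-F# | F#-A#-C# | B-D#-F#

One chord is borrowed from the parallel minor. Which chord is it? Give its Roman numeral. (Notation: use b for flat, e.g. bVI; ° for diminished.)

B major has the diatonic set B, C#m, D#m, E, F#, G#m, A#dim. Of the given chords, G#–B–D#–F# = G#m7, A#–C#–E = A#dim, E–G#–B–D# = Emaj7, F#–A#–C# = F# and B–D#–F# = B are diatonic. But D–F#–A–C# is foreign: the diatonic iii on degree 3 is D#m, whereas Dmaj7 comes from B minor. It is labeled bIIImaj7.

bIIImaj7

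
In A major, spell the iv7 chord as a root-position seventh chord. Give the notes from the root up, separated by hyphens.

D-F-A-C

iv7 is built on scale degree 4, which is D in both A major and its parallel. Stacking thirds in A minor on D gives D–F–A–C.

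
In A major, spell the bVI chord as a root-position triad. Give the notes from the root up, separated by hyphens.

bVI is built on the lowered scale degree 6. In A major degree 6 is F#; lowered it becomes F. Building the major chord from the parallel minor on F: F–A–C.

F-A-C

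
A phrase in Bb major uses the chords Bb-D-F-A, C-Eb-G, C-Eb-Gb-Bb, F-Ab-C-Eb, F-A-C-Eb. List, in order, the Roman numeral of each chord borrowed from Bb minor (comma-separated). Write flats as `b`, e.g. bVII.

The diatonic triads in Bb major are Bb, Cm, Dm, Eb, F, Gm, Adim. Bb–D–F–A = Bbmaj7, C–Eb–G = Cm and F–A–C–Eb = F7 are all diatonic. C–Eb–Gb–Bb is not: scale degree 2 in Bb major carries Cm (ii). In Bb minor the chord on that degree is Cm7b5, so here it functions as iiø7, borrowed from the parallel minor. F–Ab–C–Eb is not: scale degree 5 in Bb major carries F (V). In Bb minor the chord on that degree is Fm7, so here it functions as v7, borrowed from the parallel minor.

iiø7, v7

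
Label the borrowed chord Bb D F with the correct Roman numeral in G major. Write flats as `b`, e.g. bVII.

bIII

In G major scale degree 3 is B; Bb is its lowered form, from G minor. Diatonically G major has Bm (iii) on that degree; Bb–D–F is instead the major chord native to G minor, so it takes the label bIII.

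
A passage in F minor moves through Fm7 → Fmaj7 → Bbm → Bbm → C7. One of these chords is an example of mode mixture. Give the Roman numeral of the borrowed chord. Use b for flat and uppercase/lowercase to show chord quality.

The diatonic triads in F minor (with V from harmonic minor) are Fm, Gdim, Ab, Bbm, C, Db, Eb. Fm7, Bbm and C7 are all diatonic. Fmaj7 (F–A–C–E) is not: scale degree 1 in F minor carries Fm (i). In F major the chord on that degree is Fmaj7, so here it functions as Imaj7, borrowed from the parallel major.

Imaj7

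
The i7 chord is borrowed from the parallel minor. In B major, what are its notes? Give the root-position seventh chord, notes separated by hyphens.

B-D-F#-A

The root, B, is scale degree 1 — the same note in B major and B minor; only the chord quality changes. Stacking thirds in B minor on B gives B–D–F#–A.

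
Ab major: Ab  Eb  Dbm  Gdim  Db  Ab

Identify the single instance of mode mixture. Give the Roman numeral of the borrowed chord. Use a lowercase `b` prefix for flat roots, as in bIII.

iv

The diatonic triads in Ab major are Ab, Bbm, Cm, Db, Eb, Fm, Gdim. Of the given chords, Ab, Eb, Gdim and Db are diatonic. But Dbm (Db–Fb–Ab) is foreign: the diatonic IV on degree 4 is Db, whereas Dbm comes from Ab minor. It is labeled iv.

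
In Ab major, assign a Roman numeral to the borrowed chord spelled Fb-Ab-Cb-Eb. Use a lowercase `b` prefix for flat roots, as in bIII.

bVImaj7

The root Fb is the lowered 6th scale degree — diatonically Ab major has F there. The diatonic chord on degree 6 would be Fm (vi), but Fb–Ab–Cb–Eb is the major-seventh chord from Ab minor. As a borrowed chord it is labeled bVImaj7.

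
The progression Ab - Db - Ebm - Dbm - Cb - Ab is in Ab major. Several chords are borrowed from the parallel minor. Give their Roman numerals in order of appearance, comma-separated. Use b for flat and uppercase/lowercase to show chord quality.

v, iv, bIII

Ab major has the diatonic set Ab, Bbm, Cm, Db, Eb, Fm, Gdim. Ab and Db are both diatonic. But Ebm (Eb–Gb–Bb) is foreign: the diatonic V on degree 5 is Eb, whereas Ebm comes from Ab minor. It is labeled v. Dbm (Db–Fb–Ab) doesn't fit — on degree 4 Ab major would have Db (IV). Dbm is the degree-4 chord of Ab minor, so it is the borrowed iv. Cb (Cb–Eb–Gb) doesn't fit — on degree 3 Ab major would have Cm (iii). Cb is the degree-3 chord of Ab minor, so it is the borrowed bIII.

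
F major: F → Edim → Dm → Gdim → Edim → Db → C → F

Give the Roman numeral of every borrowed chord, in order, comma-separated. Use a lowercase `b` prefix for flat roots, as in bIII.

ii°, bVI

In F major the diatonic chords are F, Gm, Am, Bb, C, Dm, Edim. Of the given chords, F, Edim, Dm and C are diatonic. Gdim (G–Bb–Db) is not: scale degree 2 in F major carries Gm (ii). In F minor the chord on that degree is Gdim, so here it functions as ii°, borrowed from the parallel minor. Db (Db–F–Ab) is not: scale degree 6 in F major carries Dm (vi). In F minor the chord on that degree is Db, so here it functions as bVI, borrowed from the parallel minor.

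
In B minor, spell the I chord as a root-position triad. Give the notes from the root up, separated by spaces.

I is built on scale degree 1, which is B in both B minor and its parallel. Building the major chord from the parallel major on B: B–D#–F#.

B D# F#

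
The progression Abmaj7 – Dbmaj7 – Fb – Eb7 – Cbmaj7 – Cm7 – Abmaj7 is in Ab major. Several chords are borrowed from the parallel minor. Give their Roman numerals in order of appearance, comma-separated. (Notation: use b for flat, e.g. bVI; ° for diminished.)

In Ab major the diatonic chords are Ab, Bbm, Cm, Db, Eb, Fm, Gdim. Abmaj7, Dbmaj7, Eb7 and Cm7 are all diatonic. But Fb (Fb–Ab–Cb) is foreign: the diatonic vi on degree 6 is Fm, whereas Fb comes from Ab minor. It is labeled bVI. Cbmaj7 (Cb–Eb–Gb–Bb) is not: scale degree 3 in Ab major carries Cm (iii). In Ab minor the chord on that degree is Cbmaj7, so here it functions as bIIImaj7, borrowed from the parallel minor.

bVI, bIIImaj7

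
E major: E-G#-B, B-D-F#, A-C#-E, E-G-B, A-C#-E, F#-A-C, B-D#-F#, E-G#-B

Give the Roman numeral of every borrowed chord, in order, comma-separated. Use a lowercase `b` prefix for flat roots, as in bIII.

E major has the diatonic set E, F#m, G#m, A, B, C#m, D#dim. E–G#–B = E, A–C#–E = A and B–D#–F# = B are all diatonic. B–D–F# is not: scale degree 5 in E major carries B (V). In E minor the chord on that degree is Bm, so here it functions as v, borrowed from the parallel minor. E–G–B is not: scale degree 1 in E major carries E (I). In E minor the chord on that degree is Em, so here it functions as i, borrowed from the parallel minor. But F#–A–C is foreign: the diatonic ii on degree 2 is F#m, whereas F#dim comes from E minor. It is labeled ii°.

v, i, ii°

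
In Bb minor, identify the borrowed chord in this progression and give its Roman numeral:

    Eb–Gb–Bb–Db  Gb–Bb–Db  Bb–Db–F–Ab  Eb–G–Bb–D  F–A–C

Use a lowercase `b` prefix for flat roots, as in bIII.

The diatonic triads in Bb minor (with V from harmonic minor) are Bbm, Cdim, Db, Ebm, F, Gb, Ab. Of the given chords, Eb–Gb–Bb–Db = Ebm7, Gb–Bb–Db = Gb, Bb–Db–F–Ab = Bbm7 and F–A–C = F are diatonic. But Eb–G–Bb–D is foreign: the diatonic iv on degree 4 is Ebm, whereas Ebmaj7 comes from Bb major. It is labeled IVmaj7.

IVmaj7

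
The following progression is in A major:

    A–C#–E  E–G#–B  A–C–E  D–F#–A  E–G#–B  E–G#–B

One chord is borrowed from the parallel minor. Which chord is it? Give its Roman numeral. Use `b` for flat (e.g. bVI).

i

In A major the diatonic chords are A, Bm, C#m, D, E, F#m, G#dim. A–C#–E = A, E–G#–B = E and D–F#–A = D all belong to that set. But A–C–E is foreign: the diatonic I on degree 1 is A, whereas Am comes from A minor. It is labeled i.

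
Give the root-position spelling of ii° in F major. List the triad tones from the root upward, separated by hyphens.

G-Bb-Db

ii° is built on scale degree 2, which is G in both F major and its parallel. In F minor the chord on G is G–Bb–Db.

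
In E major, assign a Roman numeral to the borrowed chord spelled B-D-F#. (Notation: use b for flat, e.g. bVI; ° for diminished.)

v

The root B is the diatonic 5th degree of E major; the borrowing shows in the chord quality. B–D–F# is a minor chord — the form found in E minor, not the diatonic V (B). Borrowed into E major it is written v.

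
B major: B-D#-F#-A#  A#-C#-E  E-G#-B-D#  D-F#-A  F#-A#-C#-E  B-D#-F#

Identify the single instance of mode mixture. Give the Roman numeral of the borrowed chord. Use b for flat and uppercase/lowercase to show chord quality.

In B major the diatonic chords are B, C#m, D#m, E, F#, G#m, A#dim. B–D#–F#–A# = Bmaj7, A#–C#–E = A#dim, E–G#–B–D# = Emaj7, F#–A#–C#–E = F#7 and B–D#–F# = B are all diatonic. But D–F#–A is foreign: the diatonic iii on degree 3 is D#m, whereas D comes from B minor. It is labeled bIII.

bIII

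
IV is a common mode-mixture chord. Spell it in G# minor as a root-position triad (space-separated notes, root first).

IV is built on scale degree 4, which is C# in both G# minor and its parallel. Building the major chord from the parallel major on C#: C#–E#–G#.

C# E# G#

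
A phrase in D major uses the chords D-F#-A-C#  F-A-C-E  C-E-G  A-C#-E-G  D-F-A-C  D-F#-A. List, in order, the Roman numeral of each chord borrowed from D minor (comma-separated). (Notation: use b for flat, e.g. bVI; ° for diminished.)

The diatonic triads in D major are D, Em, F#m, G, A, Bm, C#dim. Of the given chords, D–F#–A–C# = Dmaj7, A–C#–E–G = A7 and D–F#–A = D are diatonic. F–A–C–E doesn't fit — on degree 3 D major would have F#m (iii). Fmaj7 is the degree-3 chord of D minor, so it is the borrowed bIIImaj7. C–E–G is not: scale degree 7 in D major carries C#dim (vii°). In D minor the chord on that degree is C, so here it functions as bVII, borrowed from the parallel minor. D–F–A–C doesn't fit — on degree 1 D major would have D (I). Dm7 is the degree-1 chord of D minor, so it is the borrowed i7.

bIIImaj7, bVII, i7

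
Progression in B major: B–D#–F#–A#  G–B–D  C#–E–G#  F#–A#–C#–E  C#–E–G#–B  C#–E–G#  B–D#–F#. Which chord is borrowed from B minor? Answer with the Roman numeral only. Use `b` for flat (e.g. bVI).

bVI

In B major the diatonic chords are B, C#m, D#m, E, F#, G#m, A#dim. B–D#–F#–A# = Bmaj7, C#–E–G# = C#m, F#–A#–C#–E = F#7, C#–E–G#–B = C#m7 and B–D#–F# = B are all diatonic. But G–B–D is foreign: the diatonic vi on degree 6 is G#m, whereas G comes from B minor. It is labeled bVI.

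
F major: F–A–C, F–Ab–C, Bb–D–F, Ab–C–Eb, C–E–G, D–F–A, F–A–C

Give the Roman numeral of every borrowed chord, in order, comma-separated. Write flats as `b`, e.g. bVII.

The diatonic triads in F major are F, Gm, Am, Bb, C, Dm, Edim. F–A–C = F, Bb–D–F = Bb, C–E–G = C and D–F–A = Dm are all diatonic. F–Ab–C is not: scale degree 1 in F major carries F (I). In F minor the chord on that degree is Fm, so here it functions as i, borrowed from the parallel minor. But Ab–C–Eb is foreign: the diatonic iii on degree 3 is Am, whereas Ab comes from F minor. It is labeled bIII.

i, bIII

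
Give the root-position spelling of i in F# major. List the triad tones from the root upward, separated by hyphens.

The root, F#, is scale degree 1 — the same note in F# major and F# minor; only the chord quality changes. Building the minor chord from the parallel minor on F#: F#–A–C#.

F#-A-C#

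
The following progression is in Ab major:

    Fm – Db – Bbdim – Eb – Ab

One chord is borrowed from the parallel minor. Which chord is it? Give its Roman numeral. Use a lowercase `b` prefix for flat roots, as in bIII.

ii°

The diatonic triads in Ab major are Ab, Bbm, Cm, Db, Eb, Fm, Gdim. Fm, Db, Eb and Ab are all diatonic. Bbdim (Bb–Db–Fb) is not: scale degree 2 in Ab major carries Bbm (ii). In Ab minor the chord on that degree is Bbdim, so here it functions as ii°, borrowed from the parallel minor.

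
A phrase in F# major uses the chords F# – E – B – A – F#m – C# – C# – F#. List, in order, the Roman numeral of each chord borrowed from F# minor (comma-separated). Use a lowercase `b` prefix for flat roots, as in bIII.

F# major has the diatonic set F#, G#m, A#m, B, C#, D#m, E#dim. F#, B and C# all belong to that set. E (E–G#–B) is not: scale degree 7 in F# major carries E#dim (vii°). In F# minor the chord on that degree is E, so here it functions as bVII, borrowed from the parallel minor. But A (A–C#–E) is foreign: the diatonic iii on degree 3 is A#m, whereas A comes from F# minor. It is labeled bIII. F#m (F#–A–C#) doesn't fit — on degree 1 F# major would have F# (I). F#m is the degree-1 chord of F# minor, so it is the borrowed i.

bVII, bIII, i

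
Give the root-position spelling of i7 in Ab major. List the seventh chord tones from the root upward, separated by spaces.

Ab Cb Eb Gb

i7 is built on scale degree 1, which is Ab in both Ab major and its parallel. Building the minor-seventh chord from the parallel minor on Ab: Ab–Cb–Eb–Gb.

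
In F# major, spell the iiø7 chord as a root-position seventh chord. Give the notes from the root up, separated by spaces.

The root, G#, is scale degree 2 — the same note in F# major and F# minor; only the chord quality changes. Stacking thirds in F# minor on G# gives G#–B–D–F#.

G# B D F#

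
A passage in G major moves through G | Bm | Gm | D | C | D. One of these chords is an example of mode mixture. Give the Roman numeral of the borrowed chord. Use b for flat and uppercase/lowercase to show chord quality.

i

The diatonic triads in G major are G, Am, Bm, C, D, Em, F#dim. G, Bm, D and C are all diatonic. Gm (G–Bb–D) is not: scale degree 1 in G major carries G (I). In G minor the chord on that degree is Gm, so here it functions as i, borrowed from the parallel minor.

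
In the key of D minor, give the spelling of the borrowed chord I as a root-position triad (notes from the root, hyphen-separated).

I is built on scale degree 1, which is D in both D minor and its parallel. Building the major chord from the parallel major on D: D–F#–A.

D-F#-A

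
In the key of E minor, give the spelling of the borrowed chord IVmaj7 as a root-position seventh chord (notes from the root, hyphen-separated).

IVmaj7 is built on scale degree 4, which is A in both E minor and its parallel. Building the major-seventh chord from the parallel major on A: A–C#–E–G#.

A-C#-E-G#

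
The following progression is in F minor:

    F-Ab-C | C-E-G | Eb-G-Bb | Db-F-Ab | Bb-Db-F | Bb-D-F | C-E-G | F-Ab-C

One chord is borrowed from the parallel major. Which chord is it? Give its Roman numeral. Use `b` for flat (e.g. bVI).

In F minor (with V from harmonic minor) the diatonic chords are Fm, Gdim, Ab, Bbm, C, Db, Eb. Of the given chords, F–Ab–C = Fm, C–E–G = C, Eb–G–Bb = Eb, Db–F–Ab = Db and Bb–Db–F = Bbm are diatonic. Bb–D–F doesn't fit — on degree 4 F minor would have Bbm (iv). Bb is the degree-4 chord of F major, so it is the borrowed IV.

IV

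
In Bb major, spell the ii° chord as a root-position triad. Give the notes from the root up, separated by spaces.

C Eb Gb

The root, C, is scale degree 2 — the same note in Bb major and Bb minor; only the chord quality changes. Building the diminished chord from the parallel minor on C: C–Eb–Gb.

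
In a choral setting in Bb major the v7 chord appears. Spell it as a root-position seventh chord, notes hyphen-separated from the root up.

The root, F, is scale degree 5 — the same note in Bb major and Bb minor; only the chord quality changes. In Bb minor the chord on F is F–Ab–C–Eb.

F-Ab-C-Eb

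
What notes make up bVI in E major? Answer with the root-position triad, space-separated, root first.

Scale degree 6 in E major is C#. bVI uses the lowered form, C, taken from E minor. Stacking thirds in E minor on C gives C–E–G.

C E G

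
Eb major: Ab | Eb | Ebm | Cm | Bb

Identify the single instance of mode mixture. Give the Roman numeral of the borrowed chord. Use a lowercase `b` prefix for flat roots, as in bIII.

i

Eb major has the diatonic set Eb, Fm, Gm, Ab, Bb, Cm, Ddim. Ab, Eb, Cm and Bb are all diatonic. But Ebm (Eb–Gb–Bb) is foreign: the diatonic I on degree 1 is Eb, whereas Ebm comes from Eb minor. It is labeled i.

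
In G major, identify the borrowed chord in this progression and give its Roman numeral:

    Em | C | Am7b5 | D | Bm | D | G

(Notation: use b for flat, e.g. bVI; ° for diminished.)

G major has the diatonic set G, Am, Bm, C, D, Em, F#dim. Em, C, D, Bm and G are all diatonic. Am7b5 (A–C–Eb–G) doesn't fit — on degree 2 G major would have Am (ii). Am7b5 is the degree-2 chord of G minor, so it is the borrowed iiø7.

iiø7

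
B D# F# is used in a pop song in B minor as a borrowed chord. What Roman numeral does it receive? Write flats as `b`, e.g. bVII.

B is scale degree 1 in B minor. The diatonic chord on degree 1 would be Bm (i), but B–D#–F# is the major chord from B major. As a borrowed chord it is labeled I.

I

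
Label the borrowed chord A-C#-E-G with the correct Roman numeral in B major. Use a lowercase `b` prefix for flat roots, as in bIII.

bVII7

In B major scale degree 7 is A#; A is its lowered form, from B minor. Diatonically B major has A#dim (vii°) on that degree; A–C#–E–G is instead the dominant-seventh chord native to B minor, so it takes the label bVII7.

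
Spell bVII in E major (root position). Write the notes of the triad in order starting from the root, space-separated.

D F# A

The root of bVII is the lowered 7th degree: D# becomes D. Stacking thirds in E minor on D gives D–F#–A.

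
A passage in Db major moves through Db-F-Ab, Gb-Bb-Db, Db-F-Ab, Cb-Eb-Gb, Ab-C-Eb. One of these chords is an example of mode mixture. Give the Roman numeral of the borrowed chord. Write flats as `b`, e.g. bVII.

In Db major the diatonic chords are Db, Ebm, Fm, Gb, Ab, Bbm, Cdim. Db–F–Ab = Db, Gb–Bb–Db = Gb and Ab–C–Eb = Ab all belong to that set. But Cb–Eb–Gb is foreign: the diatonic vii° on degree 7 is Cdim, whereas Cb comes from Db minor. It is labeled bVII.

bVII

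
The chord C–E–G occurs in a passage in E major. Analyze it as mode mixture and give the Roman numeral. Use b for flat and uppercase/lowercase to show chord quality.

C is the lowered form of scale degree 6 in E major (the diatonic degree 6 is C#). C–E–G is a major chord — the form found in E minor, not the diatonic vi (C#m). Borrowed into E major it is written bVI.

bVI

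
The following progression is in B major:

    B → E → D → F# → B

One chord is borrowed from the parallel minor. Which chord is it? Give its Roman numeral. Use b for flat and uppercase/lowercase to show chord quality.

B major has the diatonic set B, C#m, D#m, E, F#, G#m, A#dim. Of the given chords, B, E and F# are diatonic. But D (D–F#–A) is foreign: the diatonic iii on degree 3 is D#m, whereas D comes from B minor. It is labeled bIII.

bIII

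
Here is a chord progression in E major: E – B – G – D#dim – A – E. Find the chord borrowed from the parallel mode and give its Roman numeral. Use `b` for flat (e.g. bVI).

bIII

The diatonic triads in E major are E, F#m, G#m, A, B, C#m, D#dim. E, B, D#dim and A all belong to that set. G (G–B–D) doesn't fit — on degree 3 E major would have G#m (iii). G is the degree-3 chord of E minor, so it is the borrowed bIII.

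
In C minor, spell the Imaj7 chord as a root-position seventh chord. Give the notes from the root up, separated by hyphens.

Imaj7 is built on scale degree 1, which is C in both C minor and its parallel. Stacking thirds in C major on C gives C–E–G–B.

C-E-G-B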